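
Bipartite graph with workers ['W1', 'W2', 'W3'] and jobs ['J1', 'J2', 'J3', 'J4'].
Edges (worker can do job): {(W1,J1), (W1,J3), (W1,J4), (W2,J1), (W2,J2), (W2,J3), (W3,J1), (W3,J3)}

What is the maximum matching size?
Maximum matching size = 3

Maximum matching: {(W1,J3), (W2,J2), (W3,J1)}
Size: 3

This assigns 3 workers to 3 distinct jobs.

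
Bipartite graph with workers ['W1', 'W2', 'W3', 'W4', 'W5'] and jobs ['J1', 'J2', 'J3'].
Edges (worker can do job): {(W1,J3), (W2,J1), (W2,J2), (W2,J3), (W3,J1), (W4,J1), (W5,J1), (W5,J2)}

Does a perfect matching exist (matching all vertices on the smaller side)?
Yes, perfect matching exists (size 3)

Perfect matching: {(W1,J3), (W3,J1), (W5,J2)}
All 3 vertices on the smaller side are matched.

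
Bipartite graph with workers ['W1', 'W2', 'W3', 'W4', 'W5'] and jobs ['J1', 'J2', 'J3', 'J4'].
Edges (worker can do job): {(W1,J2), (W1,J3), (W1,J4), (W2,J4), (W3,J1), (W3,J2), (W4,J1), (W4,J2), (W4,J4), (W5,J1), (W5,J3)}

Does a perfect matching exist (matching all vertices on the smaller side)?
Yes, perfect matching exists (size 4)

Perfect matching: {(W1,J4), (W3,J1), (W4,J2), (W5,J3)}
All 4 vertices on the smaller side are matched.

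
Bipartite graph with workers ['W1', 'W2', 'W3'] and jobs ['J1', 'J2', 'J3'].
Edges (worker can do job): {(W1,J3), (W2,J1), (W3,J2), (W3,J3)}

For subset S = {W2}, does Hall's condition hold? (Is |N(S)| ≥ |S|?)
Yes: |N(S)| = 1, |S| = 1

Subset S = {W2}
Neighbors N(S) = {J1}

|N(S)| = 1, |S| = 1
Hall's condition: |N(S)| ≥ |S| is satisfied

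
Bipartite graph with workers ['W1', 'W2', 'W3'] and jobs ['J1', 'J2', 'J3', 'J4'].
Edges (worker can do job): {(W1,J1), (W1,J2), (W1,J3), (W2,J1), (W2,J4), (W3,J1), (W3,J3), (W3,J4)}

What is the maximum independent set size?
Maximum independent set = 4

By König's theorem:
- Min vertex cover = Max matching = 3
- Max independent set = Total vertices - Min vertex cover
- Max independent set = 7 - 3 = 4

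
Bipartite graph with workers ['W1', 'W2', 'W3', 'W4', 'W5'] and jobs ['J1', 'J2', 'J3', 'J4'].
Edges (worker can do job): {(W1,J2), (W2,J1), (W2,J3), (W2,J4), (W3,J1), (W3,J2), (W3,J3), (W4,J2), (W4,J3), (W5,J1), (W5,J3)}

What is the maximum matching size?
Maximum matching size = 4

Maximum matching: {(W2,J4), (W3,J3), (W4,J2), (W5,J1)}
Size: 4

This assigns 4 workers to 4 distinct jobs.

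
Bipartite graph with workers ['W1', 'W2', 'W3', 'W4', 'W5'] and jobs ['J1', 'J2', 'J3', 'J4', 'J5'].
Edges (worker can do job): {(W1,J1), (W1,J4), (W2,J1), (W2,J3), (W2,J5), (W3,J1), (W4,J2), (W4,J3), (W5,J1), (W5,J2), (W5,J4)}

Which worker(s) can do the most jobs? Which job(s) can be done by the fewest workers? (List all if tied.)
Most versatile: W2, W5 (3 jobs); Least covered: J5 (1 workers)

Worker degrees (jobs they can do): W1:2, W2:3, W3:1, W4:2, W5:3
Job degrees (workers who can do it): J1:4, J2:2, J3:2, J4:2, J5:1

Maximum worker degree is 3, achieved by: W2, W5
Minimum job degree is 1, achieved by: J5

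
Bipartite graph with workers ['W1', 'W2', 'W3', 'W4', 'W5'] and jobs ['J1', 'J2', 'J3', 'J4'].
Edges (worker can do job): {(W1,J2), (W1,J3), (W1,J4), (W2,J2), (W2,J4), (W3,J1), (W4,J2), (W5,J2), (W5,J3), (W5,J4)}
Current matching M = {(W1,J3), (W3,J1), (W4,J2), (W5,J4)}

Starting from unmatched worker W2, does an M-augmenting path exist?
No augmenting path from W2

Alternating search from W2 reaches jobs: {J2, J3, J4}.
Every reachable job is already matched in M, and following those matched edges back to workers exposes no further unvisited jobs.
No M-augmenting path from W2 exists.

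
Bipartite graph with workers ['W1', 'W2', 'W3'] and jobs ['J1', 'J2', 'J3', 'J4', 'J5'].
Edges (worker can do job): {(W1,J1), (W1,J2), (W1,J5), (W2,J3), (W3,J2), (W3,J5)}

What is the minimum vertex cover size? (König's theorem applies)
Minimum vertex cover size = 3

By König's theorem: in bipartite graphs,
min vertex cover = max matching = 3

Maximum matching has size 3, so minimum vertex cover also has size 3.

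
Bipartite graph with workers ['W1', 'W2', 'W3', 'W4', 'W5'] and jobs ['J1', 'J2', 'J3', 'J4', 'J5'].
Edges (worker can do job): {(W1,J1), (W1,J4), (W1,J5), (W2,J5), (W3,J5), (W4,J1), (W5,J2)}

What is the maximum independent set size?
Maximum independent set = 6

By König's theorem:
- Min vertex cover = Max matching = 4
- Max independent set = Total vertices - Min vertex cover
- Max independent set = 10 - 4 = 6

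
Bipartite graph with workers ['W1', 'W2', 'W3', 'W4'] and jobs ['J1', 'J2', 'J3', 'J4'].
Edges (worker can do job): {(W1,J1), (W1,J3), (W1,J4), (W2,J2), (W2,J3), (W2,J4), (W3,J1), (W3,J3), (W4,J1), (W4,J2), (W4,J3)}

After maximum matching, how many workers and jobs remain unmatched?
Unmatched: 0 workers, 0 jobs

Maximum matching size: 4
Workers: 4 total, 4 matched, 0 unmatched
Jobs: 4 total, 4 matched, 0 unmatched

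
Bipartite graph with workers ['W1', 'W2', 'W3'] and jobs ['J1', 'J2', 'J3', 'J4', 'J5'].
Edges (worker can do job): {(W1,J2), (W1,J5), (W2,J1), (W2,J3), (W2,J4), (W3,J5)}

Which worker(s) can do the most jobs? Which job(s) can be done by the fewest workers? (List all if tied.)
Most versatile: W2 (3 jobs); Least covered: J1, J2, J3, J4 (1 workers)

Worker degrees (jobs they can do): W1:2, W2:3, W3:1
Job degrees (workers who can do it): J1:1, J2:1, J3:1, J4:1, J5:2

Maximum worker degree is 3, achieved by: W2
Minimum job degree is 1, achieved by: J1, J2, J3, J4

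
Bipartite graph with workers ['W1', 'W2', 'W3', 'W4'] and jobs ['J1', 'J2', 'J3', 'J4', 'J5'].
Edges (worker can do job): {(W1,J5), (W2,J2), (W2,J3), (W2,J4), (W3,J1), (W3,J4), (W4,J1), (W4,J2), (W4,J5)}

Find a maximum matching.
Matching: {(W1,J5), (W2,J3), (W3,J4), (W4,J2)}

Maximum matching (size 4):
  W1 → J5
  W2 → J3
  W3 → J4
  W4 → J2

Each worker is assigned to at most one job, and each job to at most one worker.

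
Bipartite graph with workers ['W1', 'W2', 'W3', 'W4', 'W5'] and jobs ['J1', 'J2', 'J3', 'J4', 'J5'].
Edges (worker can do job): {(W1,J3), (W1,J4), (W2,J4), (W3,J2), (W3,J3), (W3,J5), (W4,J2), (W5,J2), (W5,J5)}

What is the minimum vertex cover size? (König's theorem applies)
Minimum vertex cover size = 4

By König's theorem: in bipartite graphs,
min vertex cover = max matching = 4

Maximum matching has size 4, so minimum vertex cover also has size 4.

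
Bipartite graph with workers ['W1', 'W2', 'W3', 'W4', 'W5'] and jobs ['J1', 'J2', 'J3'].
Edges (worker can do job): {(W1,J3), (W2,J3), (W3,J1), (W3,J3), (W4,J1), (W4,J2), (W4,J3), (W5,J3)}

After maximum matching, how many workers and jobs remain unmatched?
Unmatched: 2 workers, 0 jobs

Maximum matching size: 3
Workers: 5 total, 3 matched, 2 unmatched
Jobs: 3 total, 3 matched, 0 unmatched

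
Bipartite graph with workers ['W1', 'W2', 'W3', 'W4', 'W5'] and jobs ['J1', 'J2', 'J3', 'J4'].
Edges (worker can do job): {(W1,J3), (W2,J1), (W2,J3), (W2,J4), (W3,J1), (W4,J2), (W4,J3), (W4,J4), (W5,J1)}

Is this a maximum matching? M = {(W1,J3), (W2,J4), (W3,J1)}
No, size 3 is not maximum

Proposed matching has size 3.
Maximum matching size for this graph: 4.

This is NOT maximum - can be improved to size 4.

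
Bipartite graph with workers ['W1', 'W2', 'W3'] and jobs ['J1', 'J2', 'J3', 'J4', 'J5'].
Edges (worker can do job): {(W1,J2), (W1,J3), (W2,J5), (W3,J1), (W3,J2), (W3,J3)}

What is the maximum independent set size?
Maximum independent set = 5

By König's theorem:
- Min vertex cover = Max matching = 3
- Max independent set = Total vertices - Min vertex cover
- Max independent set = 8 - 3 = 5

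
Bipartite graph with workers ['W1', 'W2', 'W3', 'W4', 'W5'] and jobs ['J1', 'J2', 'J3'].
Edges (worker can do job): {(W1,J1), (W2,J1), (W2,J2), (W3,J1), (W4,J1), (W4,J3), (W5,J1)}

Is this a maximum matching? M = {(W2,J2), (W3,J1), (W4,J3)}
Yes, size 3 is maximum

Proposed matching has size 3.
Maximum matching size for this graph: 3.

This is a maximum matching.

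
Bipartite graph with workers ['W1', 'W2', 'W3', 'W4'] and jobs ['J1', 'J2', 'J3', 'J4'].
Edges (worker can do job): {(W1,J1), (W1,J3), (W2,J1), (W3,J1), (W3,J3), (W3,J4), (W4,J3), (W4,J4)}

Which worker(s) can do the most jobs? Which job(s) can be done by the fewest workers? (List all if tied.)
Most versatile: W3 (3 jobs); Least covered: J2 (0 workers)

Worker degrees (jobs they can do): W1:2, W2:1, W3:3, W4:2
Job degrees (workers who can do it): J1:3, J2:0, J3:3, J4:2

Maximum worker degree is 3, achieved by: W3
Minimum job degree is 0, achieved by: J2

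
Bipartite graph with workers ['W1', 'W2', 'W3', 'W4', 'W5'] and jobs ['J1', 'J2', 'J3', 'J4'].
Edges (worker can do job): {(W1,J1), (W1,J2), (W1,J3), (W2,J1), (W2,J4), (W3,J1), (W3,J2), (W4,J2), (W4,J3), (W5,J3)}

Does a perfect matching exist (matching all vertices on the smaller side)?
Yes, perfect matching exists (size 4)

Perfect matching: {(W1,J1), (W2,J4), (W3,J2), (W5,J3)}
All 4 vertices on the smaller side are matched.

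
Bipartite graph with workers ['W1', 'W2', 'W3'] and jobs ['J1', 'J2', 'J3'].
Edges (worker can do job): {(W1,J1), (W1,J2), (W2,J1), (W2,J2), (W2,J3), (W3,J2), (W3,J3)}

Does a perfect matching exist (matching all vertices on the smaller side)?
Yes, perfect matching exists (size 3)

Perfect matching: {(W1,J2), (W2,J1), (W3,J3)}
All 3 vertices on the smaller side are matched.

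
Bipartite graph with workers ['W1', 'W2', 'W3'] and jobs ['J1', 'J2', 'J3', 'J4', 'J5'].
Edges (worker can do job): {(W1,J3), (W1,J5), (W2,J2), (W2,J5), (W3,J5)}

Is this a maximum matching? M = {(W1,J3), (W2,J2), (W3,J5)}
Yes, size 3 is maximum

Proposed matching has size 3.
Maximum matching size for this graph: 3.

This is a maximum matching.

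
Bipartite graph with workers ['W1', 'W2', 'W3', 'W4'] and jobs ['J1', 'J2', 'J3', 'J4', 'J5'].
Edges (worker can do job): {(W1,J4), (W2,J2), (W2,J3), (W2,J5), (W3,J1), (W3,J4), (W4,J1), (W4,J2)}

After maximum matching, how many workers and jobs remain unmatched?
Unmatched: 0 workers, 1 jobs

Maximum matching size: 4
Workers: 4 total, 4 matched, 0 unmatched
Jobs: 5 total, 4 matched, 1 unmatched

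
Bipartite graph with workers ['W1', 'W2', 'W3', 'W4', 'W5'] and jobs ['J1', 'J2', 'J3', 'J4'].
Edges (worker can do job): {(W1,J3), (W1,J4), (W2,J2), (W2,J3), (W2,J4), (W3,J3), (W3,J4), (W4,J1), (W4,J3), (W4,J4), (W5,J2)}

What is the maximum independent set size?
Maximum independent set = 5

By König's theorem:
- Min vertex cover = Max matching = 4
- Max independent set = Total vertices - Min vertex cover
- Max independent set = 9 - 4 = 5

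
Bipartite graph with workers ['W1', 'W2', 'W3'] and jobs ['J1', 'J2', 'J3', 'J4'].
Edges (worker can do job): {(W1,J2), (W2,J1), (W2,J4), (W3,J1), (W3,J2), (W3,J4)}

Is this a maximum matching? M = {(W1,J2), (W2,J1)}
No, size 2 is not maximum

Proposed matching has size 2.
Maximum matching size for this graph: 3.

This is NOT maximum - can be improved to size 3.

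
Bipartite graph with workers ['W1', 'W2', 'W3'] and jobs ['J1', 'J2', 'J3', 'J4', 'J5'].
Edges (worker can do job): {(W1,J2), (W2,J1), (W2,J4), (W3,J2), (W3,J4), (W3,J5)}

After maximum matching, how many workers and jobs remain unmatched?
Unmatched: 0 workers, 2 jobs

Maximum matching size: 3
Workers: 3 total, 3 matched, 0 unmatched
Jobs: 5 total, 3 matched, 2 unmatched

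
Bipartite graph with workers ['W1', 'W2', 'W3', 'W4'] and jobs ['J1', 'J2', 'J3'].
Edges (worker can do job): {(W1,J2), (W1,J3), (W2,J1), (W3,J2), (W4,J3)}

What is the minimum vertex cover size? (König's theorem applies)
Minimum vertex cover size = 3

By König's theorem: in bipartite graphs,
min vertex cover = max matching = 3

Maximum matching has size 3, so minimum vertex cover also has size 3.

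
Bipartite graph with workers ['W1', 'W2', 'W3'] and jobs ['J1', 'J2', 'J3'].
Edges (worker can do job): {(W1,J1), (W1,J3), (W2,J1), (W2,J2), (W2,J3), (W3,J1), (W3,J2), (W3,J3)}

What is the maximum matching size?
Maximum matching size = 3

Maximum matching: {(W1,J1), (W2,J2), (W3,J3)}
Size: 3

This assigns 3 workers to 3 distinct jobs.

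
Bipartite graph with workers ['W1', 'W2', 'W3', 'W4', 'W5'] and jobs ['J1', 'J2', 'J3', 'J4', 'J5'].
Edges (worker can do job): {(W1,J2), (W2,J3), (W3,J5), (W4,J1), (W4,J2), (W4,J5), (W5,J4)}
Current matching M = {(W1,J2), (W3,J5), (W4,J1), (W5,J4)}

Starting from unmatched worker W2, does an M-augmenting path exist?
Yes: W2 → J3

An M-augmenting path alternates non-matching / matching edges, starting and ending at unmatched vertices.
Path: W2 → J3
(J3 is unmatched in M, so the path is augmenting.)
Flipping edges along this path would increase |M| from 4 to 5.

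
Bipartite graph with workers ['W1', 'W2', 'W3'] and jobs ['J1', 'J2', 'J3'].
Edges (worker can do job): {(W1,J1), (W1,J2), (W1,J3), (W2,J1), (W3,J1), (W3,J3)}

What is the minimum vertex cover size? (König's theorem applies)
Minimum vertex cover size = 3

By König's theorem: in bipartite graphs,
min vertex cover = max matching = 3

Maximum matching has size 3, so minimum vertex cover also has size 3.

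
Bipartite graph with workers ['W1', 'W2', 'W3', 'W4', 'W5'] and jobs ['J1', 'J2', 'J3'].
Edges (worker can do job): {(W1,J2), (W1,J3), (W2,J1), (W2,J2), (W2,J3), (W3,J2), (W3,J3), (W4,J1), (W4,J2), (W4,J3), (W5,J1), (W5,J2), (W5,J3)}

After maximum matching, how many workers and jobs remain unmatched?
Unmatched: 2 workers, 0 jobs

Maximum matching size: 3
Workers: 5 total, 3 matched, 2 unmatched
Jobs: 3 total, 3 matched, 0 unmatched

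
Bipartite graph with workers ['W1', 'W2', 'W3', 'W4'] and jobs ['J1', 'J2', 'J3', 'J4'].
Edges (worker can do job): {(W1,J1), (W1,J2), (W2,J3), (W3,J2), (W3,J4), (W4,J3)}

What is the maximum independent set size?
Maximum independent set = 5

By König's theorem:
- Min vertex cover = Max matching = 3
- Max independent set = Total vertices - Min vertex cover
- Max independent set = 8 - 3 = 5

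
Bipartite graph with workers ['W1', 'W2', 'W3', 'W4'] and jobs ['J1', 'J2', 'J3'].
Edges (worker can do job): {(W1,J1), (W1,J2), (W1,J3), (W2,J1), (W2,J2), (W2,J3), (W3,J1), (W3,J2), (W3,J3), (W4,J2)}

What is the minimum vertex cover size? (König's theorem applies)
Minimum vertex cover size = 3

By König's theorem: in bipartite graphs,
min vertex cover = max matching = 3

Maximum matching has size 3, so minimum vertex cover also has size 3.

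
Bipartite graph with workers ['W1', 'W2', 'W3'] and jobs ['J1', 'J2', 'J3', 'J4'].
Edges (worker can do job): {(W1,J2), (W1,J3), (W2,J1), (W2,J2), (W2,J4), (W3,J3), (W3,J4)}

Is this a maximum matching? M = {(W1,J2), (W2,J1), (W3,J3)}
Yes, size 3 is maximum

Proposed matching has size 3.
Maximum matching size for this graph: 3.

This is a maximum matching.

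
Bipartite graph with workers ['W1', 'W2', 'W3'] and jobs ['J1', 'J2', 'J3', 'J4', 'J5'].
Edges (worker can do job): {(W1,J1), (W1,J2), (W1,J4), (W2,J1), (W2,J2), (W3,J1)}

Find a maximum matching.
Matching: {(W1,J4), (W2,J2), (W3,J1)}

Maximum matching (size 3):
  W1 → J4
  W2 → J2
  W3 → J1

Each worker is assigned to at most one job, and each job to at most one worker.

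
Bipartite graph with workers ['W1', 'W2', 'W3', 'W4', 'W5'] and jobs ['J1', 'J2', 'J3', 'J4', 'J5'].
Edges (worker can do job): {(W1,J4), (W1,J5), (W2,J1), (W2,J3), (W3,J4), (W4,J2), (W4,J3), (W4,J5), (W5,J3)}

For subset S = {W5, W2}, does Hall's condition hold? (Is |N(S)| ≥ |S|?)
Yes: |N(S)| = 2, |S| = 2

Subset S = {W5, W2}
Neighbors N(S) = {J1, J3}

|N(S)| = 2, |S| = 2
Hall's condition: |N(S)| ≥ |S| is satisfied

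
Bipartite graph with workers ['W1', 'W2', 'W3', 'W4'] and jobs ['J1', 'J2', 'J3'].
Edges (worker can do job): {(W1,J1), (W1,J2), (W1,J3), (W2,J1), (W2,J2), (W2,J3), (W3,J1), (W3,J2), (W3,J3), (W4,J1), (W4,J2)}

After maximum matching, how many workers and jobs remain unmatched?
Unmatched: 1 workers, 0 jobs

Maximum matching size: 3
Workers: 4 total, 3 matched, 1 unmatched
Jobs: 3 total, 3 matched, 0 unmatched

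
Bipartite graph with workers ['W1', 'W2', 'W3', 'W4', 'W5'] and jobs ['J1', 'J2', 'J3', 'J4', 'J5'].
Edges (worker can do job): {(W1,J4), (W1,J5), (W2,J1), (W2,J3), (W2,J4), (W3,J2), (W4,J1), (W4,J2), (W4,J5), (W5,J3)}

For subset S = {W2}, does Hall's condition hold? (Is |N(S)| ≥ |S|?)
Yes: |N(S)| = 3, |S| = 1

Subset S = {W2}
Neighbors N(S) = {J1, J3, J4}

|N(S)| = 3, |S| = 1
Hall's condition: |N(S)| ≥ |S| is satisfied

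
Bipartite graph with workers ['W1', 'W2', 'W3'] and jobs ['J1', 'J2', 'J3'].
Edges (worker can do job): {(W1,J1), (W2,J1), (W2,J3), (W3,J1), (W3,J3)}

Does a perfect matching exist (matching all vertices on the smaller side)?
No, maximum matching has size 2 < 3

Maximum matching has size 2, need 3 for perfect matching.
Unmatched workers: ['W2']
Unmatched jobs: ['J2']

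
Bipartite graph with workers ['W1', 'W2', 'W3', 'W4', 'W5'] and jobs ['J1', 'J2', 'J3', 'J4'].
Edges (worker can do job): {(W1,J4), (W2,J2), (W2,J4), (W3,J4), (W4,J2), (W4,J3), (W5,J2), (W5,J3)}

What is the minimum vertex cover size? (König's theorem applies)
Minimum vertex cover size = 3

By König's theorem: in bipartite graphs,
min vertex cover = max matching = 3

Maximum matching has size 3, so minimum vertex cover also has size 3.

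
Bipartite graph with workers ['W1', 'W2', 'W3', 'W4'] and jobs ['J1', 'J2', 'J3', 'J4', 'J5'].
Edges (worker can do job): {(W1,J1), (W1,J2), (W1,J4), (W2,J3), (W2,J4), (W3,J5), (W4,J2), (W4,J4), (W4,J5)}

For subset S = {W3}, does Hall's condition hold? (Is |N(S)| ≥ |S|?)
Yes: |N(S)| = 1, |S| = 1

Subset S = {W3}
Neighbors N(S) = {J5}

|N(S)| = 1, |S| = 1
Hall's condition: |N(S)| ≥ |S| is satisfied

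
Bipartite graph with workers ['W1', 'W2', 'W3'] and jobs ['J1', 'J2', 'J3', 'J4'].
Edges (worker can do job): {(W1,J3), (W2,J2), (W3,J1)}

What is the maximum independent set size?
Maximum independent set = 4

By König's theorem:
- Min vertex cover = Max matching = 3
- Max independent set = Total vertices - Min vertex cover
- Max independent set = 7 - 3 = 4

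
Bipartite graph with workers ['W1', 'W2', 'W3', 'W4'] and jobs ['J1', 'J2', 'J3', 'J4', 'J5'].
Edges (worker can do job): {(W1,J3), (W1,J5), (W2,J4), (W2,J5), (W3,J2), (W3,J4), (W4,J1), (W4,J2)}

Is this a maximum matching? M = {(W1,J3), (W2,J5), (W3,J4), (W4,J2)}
Yes, size 4 is maximum

Proposed matching has size 4.
Maximum matching size for this graph: 4.

This is a maximum matching.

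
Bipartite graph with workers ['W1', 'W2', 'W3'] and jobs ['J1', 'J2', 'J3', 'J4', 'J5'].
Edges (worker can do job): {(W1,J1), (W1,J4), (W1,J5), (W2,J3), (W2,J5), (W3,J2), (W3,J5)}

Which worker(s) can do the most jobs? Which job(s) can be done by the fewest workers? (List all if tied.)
Most versatile: W1 (3 jobs); Least covered: J1, J2, J3, J4 (1 workers)

Worker degrees (jobs they can do): W1:3, W2:2, W3:2
Job degrees (workers who can do it): J1:1, J2:1, J3:1, J4:1, J5:3

Maximum worker degree is 3, achieved by: W1
Minimum job degree is 1, achieved by: J1, J2, J3, J4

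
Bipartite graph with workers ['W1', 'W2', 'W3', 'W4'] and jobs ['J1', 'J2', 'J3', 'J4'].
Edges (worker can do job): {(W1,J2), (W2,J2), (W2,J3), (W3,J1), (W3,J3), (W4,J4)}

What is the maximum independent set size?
Maximum independent set = 4

By König's theorem:
- Min vertex cover = Max matching = 4
- Max independent set = Total vertices - Min vertex cover
- Max independent set = 8 - 4 = 4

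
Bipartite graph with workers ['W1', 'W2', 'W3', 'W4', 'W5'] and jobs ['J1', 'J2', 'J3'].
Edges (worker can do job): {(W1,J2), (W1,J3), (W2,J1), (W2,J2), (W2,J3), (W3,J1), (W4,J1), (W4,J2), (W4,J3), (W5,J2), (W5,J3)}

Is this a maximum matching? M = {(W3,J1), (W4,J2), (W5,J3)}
Yes, size 3 is maximum

Proposed matching has size 3.
Maximum matching size for this graph: 3.

This is a maximum matching.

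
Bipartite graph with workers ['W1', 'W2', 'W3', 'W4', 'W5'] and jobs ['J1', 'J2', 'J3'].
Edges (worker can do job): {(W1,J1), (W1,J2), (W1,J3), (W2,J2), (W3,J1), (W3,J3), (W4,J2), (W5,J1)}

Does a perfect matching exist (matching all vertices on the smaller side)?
Yes, perfect matching exists (size 3)

Perfect matching: {(W1,J3), (W3,J1), (W4,J2)}
All 3 vertices on the smaller side are matched.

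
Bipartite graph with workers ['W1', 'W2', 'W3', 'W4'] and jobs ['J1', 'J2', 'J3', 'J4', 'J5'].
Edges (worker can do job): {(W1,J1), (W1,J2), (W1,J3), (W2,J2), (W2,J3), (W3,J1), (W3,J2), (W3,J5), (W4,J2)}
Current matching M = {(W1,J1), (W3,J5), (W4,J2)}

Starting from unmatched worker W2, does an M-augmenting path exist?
Yes: W2 → J3

An M-augmenting path alternates non-matching / matching edges, starting and ending at unmatched vertices.
Path: W2 → J3
(J3 is unmatched in M, so the path is augmenting.)
Flipping edges along this path would increase |M| from 3 to 4.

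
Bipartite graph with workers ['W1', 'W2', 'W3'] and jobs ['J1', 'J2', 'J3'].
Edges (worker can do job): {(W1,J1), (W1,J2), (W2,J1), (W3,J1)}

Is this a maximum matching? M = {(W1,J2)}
No, size 1 is not maximum

Proposed matching has size 1.
Maximum matching size for this graph: 2.

This is NOT maximum - can be improved to size 2.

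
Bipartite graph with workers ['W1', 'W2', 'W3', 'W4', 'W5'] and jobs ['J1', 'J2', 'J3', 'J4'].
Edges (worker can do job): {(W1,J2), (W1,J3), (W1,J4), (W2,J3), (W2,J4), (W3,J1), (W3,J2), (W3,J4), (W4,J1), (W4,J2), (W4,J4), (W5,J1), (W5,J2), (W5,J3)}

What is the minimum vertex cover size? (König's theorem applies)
Minimum vertex cover size = 4

By König's theorem: in bipartite graphs,
min vertex cover = max matching = 4

Maximum matching has size 4, so minimum vertex cover also has size 4.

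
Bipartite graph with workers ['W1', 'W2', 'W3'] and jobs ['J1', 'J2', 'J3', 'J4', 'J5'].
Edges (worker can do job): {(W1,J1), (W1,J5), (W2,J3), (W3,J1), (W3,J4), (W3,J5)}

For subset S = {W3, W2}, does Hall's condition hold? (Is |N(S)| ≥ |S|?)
Yes: |N(S)| = 4, |S| = 2

Subset S = {W3, W2}
Neighbors N(S) = {J1, J3, J4, J5}

|N(S)| = 4, |S| = 2
Hall's condition: |N(S)| ≥ |S| is satisfied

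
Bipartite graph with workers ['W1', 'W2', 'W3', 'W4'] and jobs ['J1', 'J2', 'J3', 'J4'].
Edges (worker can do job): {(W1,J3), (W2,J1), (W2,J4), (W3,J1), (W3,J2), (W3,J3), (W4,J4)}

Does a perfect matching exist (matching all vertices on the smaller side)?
Yes, perfect matching exists (size 4)

Perfect matching: {(W1,J3), (W2,J1), (W3,J2), (W4,J4)}
All 4 vertices on the smaller side are matched.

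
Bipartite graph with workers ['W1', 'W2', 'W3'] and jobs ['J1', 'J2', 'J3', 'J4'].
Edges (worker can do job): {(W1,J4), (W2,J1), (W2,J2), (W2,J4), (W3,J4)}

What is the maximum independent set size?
Maximum independent set = 5

By König's theorem:
- Min vertex cover = Max matching = 2
- Max independent set = Total vertices - Min vertex cover
- Max independent set = 7 - 2 = 5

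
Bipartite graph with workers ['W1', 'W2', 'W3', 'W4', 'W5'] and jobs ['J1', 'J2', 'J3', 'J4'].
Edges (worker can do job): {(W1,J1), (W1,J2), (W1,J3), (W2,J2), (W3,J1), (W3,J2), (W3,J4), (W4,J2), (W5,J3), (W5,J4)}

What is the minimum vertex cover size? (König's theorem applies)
Minimum vertex cover size = 4

By König's theorem: in bipartite graphs,
min vertex cover = max matching = 4

Maximum matching has size 4, so minimum vertex cover also has size 4.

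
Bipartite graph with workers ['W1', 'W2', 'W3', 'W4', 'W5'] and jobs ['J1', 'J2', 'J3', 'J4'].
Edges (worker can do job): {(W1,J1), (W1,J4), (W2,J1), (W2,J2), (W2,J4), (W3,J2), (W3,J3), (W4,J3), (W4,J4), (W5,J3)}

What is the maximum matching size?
Maximum matching size = 4

Maximum matching: {(W1,J1), (W2,J2), (W3,J3), (W4,J4)}
Size: 4

This assigns 4 workers to 4 distinct jobs.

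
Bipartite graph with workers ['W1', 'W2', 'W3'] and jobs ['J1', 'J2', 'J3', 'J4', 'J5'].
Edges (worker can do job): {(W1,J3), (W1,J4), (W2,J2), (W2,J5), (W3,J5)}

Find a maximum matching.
Matching: {(W1,J3), (W2,J2), (W3,J5)}

Maximum matching (size 3):
  W1 → J3
  W2 → J2
  W3 → J5

Each worker is assigned to at most one job, and each job to at most one worker.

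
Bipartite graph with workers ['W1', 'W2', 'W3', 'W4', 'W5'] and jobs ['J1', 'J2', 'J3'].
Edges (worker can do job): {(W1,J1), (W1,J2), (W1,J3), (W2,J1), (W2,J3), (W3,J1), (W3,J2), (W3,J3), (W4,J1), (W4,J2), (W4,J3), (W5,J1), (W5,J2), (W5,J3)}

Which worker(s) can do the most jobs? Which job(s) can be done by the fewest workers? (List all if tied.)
Most versatile: W1, W3, W4, W5 (3 jobs); Least covered: J2 (4 workers)

Worker degrees (jobs they can do): W1:3, W2:2, W3:3, W4:3, W5:3
Job degrees (workers who can do it): J1:5, J2:4, J3:5

Maximum worker degree is 3, achieved by: W1, W3, W4, W5
Minimum job degree is 4, achieved by: J2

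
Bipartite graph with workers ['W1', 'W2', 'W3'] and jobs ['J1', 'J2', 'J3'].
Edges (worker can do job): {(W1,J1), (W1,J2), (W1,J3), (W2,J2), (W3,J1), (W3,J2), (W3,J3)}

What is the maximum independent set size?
Maximum independent set = 3

By König's theorem:
- Min vertex cover = Max matching = 3
- Max independent set = Total vertices - Min vertex cover
- Max independent set = 6 - 3 = 3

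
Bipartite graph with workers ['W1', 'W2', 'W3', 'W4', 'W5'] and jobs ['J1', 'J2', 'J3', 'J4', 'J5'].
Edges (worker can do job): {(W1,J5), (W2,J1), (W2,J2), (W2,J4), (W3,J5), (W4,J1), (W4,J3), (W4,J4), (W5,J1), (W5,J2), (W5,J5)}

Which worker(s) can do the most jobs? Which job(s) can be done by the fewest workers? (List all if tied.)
Most versatile: W2, W4, W5 (3 jobs); Least covered: J3 (1 workers)

Worker degrees (jobs they can do): W1:1, W2:3, W3:1, W4:3, W5:3
Job degrees (workers who can do it): J1:3, J2:2, J3:1, J4:2, J5:3

Maximum worker degree is 3, achieved by: W2, W4, W5
Minimum job degree is 1, achieved by: J3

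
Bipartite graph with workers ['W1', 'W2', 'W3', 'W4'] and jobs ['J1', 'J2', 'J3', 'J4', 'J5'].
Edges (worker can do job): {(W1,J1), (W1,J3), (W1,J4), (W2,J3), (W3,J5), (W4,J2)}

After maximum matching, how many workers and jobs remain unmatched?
Unmatched: 0 workers, 1 jobs

Maximum matching size: 4
Workers: 4 total, 4 matched, 0 unmatched
Jobs: 5 total, 4 matched, 1 unmatched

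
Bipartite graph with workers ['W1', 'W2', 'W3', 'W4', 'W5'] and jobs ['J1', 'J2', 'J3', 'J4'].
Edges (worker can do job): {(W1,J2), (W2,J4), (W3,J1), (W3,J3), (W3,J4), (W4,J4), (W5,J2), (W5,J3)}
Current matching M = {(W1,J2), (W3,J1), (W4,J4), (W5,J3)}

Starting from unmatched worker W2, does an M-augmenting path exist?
No augmenting path from W2

Alternating search from W2 reaches jobs: {J4}.
Every reachable job is already matched in M, and following those matched edges back to workers exposes no further unvisited jobs.
No M-augmenting path from W2 exists.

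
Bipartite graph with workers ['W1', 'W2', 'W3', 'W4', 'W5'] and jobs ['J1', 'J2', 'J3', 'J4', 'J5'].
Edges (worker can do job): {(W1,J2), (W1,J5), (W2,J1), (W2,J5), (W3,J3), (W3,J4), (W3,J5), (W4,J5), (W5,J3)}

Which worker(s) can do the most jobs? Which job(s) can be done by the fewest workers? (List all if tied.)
Most versatile: W3 (3 jobs); Least covered: J1, J2, J4 (1 workers)

Worker degrees (jobs they can do): W1:2, W2:2, W3:3, W4:1, W5:1
Job degrees (workers who can do it): J1:1, J2:1, J3:2, J4:1, J5:4

Maximum worker degree is 3, achieved by: W3
Minimum job degree is 1, achieved by: J1, J2, J4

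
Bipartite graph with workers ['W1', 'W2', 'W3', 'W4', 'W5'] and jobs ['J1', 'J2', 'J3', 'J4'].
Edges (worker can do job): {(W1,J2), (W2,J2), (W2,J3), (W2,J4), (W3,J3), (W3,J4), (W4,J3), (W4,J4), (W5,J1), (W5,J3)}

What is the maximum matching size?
Maximum matching size = 4

Maximum matching: {(W1,J2), (W3,J4), (W4,J3), (W5,J1)}
Size: 4

This assigns 4 workers to 4 distinct jobs.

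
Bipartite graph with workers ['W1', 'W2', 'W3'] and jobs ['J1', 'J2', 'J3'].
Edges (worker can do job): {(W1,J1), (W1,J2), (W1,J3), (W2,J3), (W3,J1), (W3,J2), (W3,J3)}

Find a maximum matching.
Matching: {(W1,J1), (W2,J3), (W3,J2)}

Maximum matching (size 3):
  W1 → J1
  W2 → J3
  W3 → J2

Each worker is assigned to at most one job, and each job to at most one worker.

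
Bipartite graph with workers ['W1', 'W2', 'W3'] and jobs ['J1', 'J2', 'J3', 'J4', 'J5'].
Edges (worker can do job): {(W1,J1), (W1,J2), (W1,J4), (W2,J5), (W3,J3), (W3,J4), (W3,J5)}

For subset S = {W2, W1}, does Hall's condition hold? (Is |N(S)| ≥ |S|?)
Yes: |N(S)| = 4, |S| = 2

Subset S = {W2, W1}
Neighbors N(S) = {J1, J2, J4, J5}

|N(S)| = 4, |S| = 2
Hall's condition: |N(S)| ≥ |S| is satisfied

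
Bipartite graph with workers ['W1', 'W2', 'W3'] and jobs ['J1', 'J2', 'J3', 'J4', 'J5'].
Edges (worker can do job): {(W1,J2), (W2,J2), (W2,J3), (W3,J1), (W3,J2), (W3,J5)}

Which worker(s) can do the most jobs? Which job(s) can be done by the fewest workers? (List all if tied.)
Most versatile: W3 (3 jobs); Least covered: J4 (0 workers)

Worker degrees (jobs they can do): W1:1, W2:2, W3:3
Job degrees (workers who can do it): J1:1, J2:3, J3:1, J4:0, J5:1

Maximum worker degree is 3, achieved by: W3
Minimum job degree is 0, achieved by: J4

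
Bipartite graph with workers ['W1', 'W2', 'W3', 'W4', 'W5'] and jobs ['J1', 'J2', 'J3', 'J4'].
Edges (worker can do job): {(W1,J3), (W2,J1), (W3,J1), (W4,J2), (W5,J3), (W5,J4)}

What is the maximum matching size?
Maximum matching size = 4

Maximum matching: {(W1,J3), (W3,J1), (W4,J2), (W5,J4)}
Size: 4

This assigns 4 workers to 4 distinct jobs.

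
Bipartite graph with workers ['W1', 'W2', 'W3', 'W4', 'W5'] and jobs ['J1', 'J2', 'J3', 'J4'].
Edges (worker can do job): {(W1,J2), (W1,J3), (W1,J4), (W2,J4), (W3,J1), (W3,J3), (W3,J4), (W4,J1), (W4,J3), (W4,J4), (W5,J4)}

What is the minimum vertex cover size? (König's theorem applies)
Minimum vertex cover size = 4

By König's theorem: in bipartite graphs,
min vertex cover = max matching = 4

Maximum matching has size 4, so minimum vertex cover also has size 4.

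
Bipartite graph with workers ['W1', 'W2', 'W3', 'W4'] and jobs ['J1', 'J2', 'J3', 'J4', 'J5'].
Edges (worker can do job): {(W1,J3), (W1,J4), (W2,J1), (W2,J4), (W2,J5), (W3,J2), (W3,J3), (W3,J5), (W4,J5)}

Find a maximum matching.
Matching: {(W1,J4), (W2,J1), (W3,J2), (W4,J5)}

Maximum matching (size 4):
  W1 → J4
  W2 → J1
  W3 → J2
  W4 → J5

Each worker is assigned to at most one job, and each job to at most one worker.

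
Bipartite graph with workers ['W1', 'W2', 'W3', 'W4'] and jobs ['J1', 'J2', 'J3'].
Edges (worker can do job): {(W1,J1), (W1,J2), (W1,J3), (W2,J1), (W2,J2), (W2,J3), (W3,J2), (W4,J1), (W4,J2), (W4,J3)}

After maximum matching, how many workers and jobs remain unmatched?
Unmatched: 1 workers, 0 jobs

Maximum matching size: 3
Workers: 4 total, 3 matched, 1 unmatched
Jobs: 3 total, 3 matched, 0 unmatched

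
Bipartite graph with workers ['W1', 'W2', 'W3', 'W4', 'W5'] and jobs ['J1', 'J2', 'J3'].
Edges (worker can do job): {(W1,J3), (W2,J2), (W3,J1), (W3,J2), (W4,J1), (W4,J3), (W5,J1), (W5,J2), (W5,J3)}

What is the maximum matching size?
Maximum matching size = 3

Maximum matching: {(W3,J1), (W4,J3), (W5,J2)}
Size: 3

This assigns 3 workers to 3 distinct jobs.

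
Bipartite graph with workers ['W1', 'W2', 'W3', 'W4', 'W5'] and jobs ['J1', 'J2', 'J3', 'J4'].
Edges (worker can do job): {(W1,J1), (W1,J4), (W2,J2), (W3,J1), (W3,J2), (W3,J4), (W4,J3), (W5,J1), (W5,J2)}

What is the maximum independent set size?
Maximum independent set = 5

By König's theorem:
- Min vertex cover = Max matching = 4
- Max independent set = Total vertices - Min vertex cover
- Max independent set = 9 - 4 = 5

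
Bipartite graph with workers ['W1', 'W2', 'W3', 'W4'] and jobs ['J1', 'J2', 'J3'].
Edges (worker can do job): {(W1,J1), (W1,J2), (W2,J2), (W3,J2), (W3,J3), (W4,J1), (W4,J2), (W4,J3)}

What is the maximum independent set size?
Maximum independent set = 4

By König's theorem:
- Min vertex cover = Max matching = 3
- Max independent set = Total vertices - Min vertex cover
- Max independent set = 7 - 3 = 4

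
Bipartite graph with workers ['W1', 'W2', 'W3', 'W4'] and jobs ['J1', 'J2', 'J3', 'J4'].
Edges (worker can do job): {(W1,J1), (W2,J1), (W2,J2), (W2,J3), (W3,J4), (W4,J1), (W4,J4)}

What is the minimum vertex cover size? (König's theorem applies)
Minimum vertex cover size = 3

By König's theorem: in bipartite graphs,
min vertex cover = max matching = 3

Maximum matching has size 3, so minimum vertex cover also has size 3.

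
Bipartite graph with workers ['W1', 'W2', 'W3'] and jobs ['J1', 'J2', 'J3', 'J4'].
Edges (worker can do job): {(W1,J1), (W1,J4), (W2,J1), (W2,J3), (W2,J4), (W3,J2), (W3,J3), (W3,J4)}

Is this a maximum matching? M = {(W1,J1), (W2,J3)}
No, size 2 is not maximum

Proposed matching has size 2.
Maximum matching size for this graph: 3.

This is NOT maximum - can be improved to size 3.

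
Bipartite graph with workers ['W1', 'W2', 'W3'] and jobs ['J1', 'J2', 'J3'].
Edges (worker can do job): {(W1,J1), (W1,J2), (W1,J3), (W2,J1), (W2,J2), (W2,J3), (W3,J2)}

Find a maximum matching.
Matching: {(W1,J1), (W2,J3), (W3,J2)}

Maximum matching (size 3):
  W1 → J1
  W2 → J3
  W3 → J2

Each worker is assigned to at most one job, and each job to at most one worker.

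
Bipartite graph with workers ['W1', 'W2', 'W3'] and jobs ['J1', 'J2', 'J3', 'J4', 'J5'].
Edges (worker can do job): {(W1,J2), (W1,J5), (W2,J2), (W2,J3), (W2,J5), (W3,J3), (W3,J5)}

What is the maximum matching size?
Maximum matching size = 3

Maximum matching: {(W1,J2), (W2,J3), (W3,J5)}
Size: 3

This assigns 3 workers to 3 distinct jobs.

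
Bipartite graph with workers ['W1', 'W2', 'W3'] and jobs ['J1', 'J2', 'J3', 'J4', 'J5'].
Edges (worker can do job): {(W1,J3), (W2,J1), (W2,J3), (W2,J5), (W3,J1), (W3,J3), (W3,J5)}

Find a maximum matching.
Matching: {(W1,J3), (W2,J1), (W3,J5)}

Maximum matching (size 3):
  W1 → J3
  W2 → J1
  W3 → J5

Each worker is assigned to at most one job, and each job to at most one worker.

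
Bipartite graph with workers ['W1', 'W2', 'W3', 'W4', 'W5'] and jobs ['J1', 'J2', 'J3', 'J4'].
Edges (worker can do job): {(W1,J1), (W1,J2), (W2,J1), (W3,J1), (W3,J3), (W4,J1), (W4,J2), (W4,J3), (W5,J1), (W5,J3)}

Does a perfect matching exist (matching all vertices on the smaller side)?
No, maximum matching has size 3 < 4

Maximum matching has size 3, need 4 for perfect matching.
Unmatched workers: ['W1', 'W2']
Unmatched jobs: ['J4']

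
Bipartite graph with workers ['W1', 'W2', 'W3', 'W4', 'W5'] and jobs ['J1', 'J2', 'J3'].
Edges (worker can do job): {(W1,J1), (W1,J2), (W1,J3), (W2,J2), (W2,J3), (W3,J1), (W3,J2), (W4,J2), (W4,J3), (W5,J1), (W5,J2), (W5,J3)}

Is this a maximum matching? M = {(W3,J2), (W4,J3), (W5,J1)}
Yes, size 3 is maximum

Proposed matching has size 3.
Maximum matching size for this graph: 3.

This is a maximum matching.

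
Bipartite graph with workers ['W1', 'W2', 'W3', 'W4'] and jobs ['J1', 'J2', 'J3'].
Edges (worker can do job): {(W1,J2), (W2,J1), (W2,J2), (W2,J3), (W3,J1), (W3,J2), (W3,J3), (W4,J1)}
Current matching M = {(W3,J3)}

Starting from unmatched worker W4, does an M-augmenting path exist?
Yes: W4 → J1

An M-augmenting path alternates non-matching / matching edges, starting and ending at unmatched vertices.
Path: W4 → J1
(J1 is unmatched in M, so the path is augmenting.)
Flipping edges along this path would increase |M| from 1 to 2.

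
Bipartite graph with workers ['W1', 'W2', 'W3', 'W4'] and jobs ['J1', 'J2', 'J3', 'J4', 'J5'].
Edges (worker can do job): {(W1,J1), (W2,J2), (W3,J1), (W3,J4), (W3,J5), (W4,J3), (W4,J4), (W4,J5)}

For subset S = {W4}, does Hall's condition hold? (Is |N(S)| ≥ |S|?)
Yes: |N(S)| = 3, |S| = 1

Subset S = {W4}
Neighbors N(S) = {J3, J4, J5}

|N(S)| = 3, |S| = 1
Hall's condition: |N(S)| ≥ |S| is satisfied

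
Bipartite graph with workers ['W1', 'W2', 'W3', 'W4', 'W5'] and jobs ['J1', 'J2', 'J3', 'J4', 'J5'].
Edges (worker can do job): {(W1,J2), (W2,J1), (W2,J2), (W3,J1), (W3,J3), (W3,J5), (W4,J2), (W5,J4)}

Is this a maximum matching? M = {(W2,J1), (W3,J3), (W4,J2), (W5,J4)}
Yes, size 4 is maximum

Proposed matching has size 4.
Maximum matching size for this graph: 4.

This is a maximum matching.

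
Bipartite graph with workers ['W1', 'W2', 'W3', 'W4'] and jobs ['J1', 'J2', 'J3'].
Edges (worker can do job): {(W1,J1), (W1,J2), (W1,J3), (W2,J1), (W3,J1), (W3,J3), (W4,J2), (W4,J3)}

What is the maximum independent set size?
Maximum independent set = 4

By König's theorem:
- Min vertex cover = Max matching = 3
- Max independent set = Total vertices - Min vertex cover
- Max independent set = 7 - 3 = 4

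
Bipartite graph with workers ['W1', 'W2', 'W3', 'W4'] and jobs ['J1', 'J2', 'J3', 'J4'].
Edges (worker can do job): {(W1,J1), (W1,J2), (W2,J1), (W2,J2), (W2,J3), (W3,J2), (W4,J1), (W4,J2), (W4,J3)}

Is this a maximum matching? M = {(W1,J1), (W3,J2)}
No, size 2 is not maximum

Proposed matching has size 2.
Maximum matching size for this graph: 3.

This is NOT maximum - can be improved to size 3.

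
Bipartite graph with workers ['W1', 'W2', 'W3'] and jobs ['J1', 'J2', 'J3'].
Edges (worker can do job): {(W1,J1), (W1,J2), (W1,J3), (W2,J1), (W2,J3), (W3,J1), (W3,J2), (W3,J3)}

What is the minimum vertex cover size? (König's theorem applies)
Minimum vertex cover size = 3

By König's theorem: in bipartite graphs,
min vertex cover = max matching = 3

Maximum matching has size 3, so minimum vertex cover also has size 3.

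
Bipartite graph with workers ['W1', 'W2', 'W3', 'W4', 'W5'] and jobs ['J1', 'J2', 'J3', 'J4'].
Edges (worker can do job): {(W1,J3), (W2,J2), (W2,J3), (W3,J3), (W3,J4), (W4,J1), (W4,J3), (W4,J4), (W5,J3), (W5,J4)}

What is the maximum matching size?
Maximum matching size = 4

Maximum matching: {(W2,J2), (W3,J4), (W4,J1), (W5,J3)}
Size: 4

This assigns 4 workers to 4 distinct jobs.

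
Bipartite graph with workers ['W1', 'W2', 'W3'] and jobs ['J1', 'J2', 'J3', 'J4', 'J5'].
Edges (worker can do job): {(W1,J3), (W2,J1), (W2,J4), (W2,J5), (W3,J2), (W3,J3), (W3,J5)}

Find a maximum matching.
Matching: {(W1,J3), (W2,J1), (W3,J2)}

Maximum matching (size 3):
  W1 → J3
  W2 → J1
  W3 → J2

Each worker is assigned to at most one job, and each job to at most one worker.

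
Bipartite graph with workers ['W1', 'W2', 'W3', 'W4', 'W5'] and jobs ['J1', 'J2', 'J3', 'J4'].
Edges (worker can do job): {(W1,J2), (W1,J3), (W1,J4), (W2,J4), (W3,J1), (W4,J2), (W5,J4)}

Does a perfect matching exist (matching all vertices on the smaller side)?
Yes, perfect matching exists (size 4)

Perfect matching: {(W1,J3), (W3,J1), (W4,J2), (W5,J4)}
All 4 vertices on the smaller side are matched.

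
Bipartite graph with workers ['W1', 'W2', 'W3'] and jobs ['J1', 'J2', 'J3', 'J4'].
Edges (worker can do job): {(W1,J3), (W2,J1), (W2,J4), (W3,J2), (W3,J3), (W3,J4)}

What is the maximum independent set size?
Maximum independent set = 4

By König's theorem:
- Min vertex cover = Max matching = 3
- Max independent set = Total vertices - Min vertex cover
- Max independent set = 7 - 3 = 4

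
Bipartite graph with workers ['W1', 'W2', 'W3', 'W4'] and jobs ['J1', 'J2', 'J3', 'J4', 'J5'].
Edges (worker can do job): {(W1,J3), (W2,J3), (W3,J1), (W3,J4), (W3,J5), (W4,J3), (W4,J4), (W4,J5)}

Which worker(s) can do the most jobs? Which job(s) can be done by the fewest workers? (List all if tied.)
Most versatile: W3, W4 (3 jobs); Least covered: J2 (0 workers)

Worker degrees (jobs they can do): W1:1, W2:1, W3:3, W4:3
Job degrees (workers who can do it): J1:1, J2:0, J3:3, J4:2, J5:2

Maximum worker degree is 3, achieved by: W3, W4
Minimum job degree is 0, achieved by: J2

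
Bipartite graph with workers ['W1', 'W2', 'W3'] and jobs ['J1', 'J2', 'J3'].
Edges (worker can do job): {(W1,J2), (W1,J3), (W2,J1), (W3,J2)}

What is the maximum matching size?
Maximum matching size = 3

Maximum matching: {(W1,J3), (W2,J1), (W3,J2)}
Size: 3

This assigns 3 workers to 3 distinct jobs.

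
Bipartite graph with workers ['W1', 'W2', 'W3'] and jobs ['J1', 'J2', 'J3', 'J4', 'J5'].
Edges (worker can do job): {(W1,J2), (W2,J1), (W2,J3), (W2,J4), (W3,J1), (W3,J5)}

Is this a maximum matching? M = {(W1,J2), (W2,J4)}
No, size 2 is not maximum

Proposed matching has size 2.
Maximum matching size for this graph: 3.

This is NOT maximum - can be improved to size 3.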